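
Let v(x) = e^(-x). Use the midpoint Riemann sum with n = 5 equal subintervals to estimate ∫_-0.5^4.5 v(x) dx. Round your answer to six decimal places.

Δx = (4.5 − (-0.5))/5 = 1.
Midpoints: 0, 1, 2, 3, 4.
v(0) ≈ 1.000000, v(1) ≈ 0.367879, v(2) ≈ 0.135335, v(3) ≈ 0.049787, v(4) ≈ 0.018316.
Sum = Δx · [v(0) + v(1) + v(2) + v(3) + v(4)].
Sum ≈ 1.571317.

1.571317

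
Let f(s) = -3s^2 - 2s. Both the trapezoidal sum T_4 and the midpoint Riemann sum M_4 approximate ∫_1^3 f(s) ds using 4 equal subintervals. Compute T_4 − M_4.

T_4 = -34.25.
M_4 = -33.875.
T_4 − M_4 = -0.375.

-0.375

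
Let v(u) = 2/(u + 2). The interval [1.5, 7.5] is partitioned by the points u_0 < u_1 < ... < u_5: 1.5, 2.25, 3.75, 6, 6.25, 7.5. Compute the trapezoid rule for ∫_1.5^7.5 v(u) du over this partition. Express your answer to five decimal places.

Subinterval widths: 0.75, 1.5, 2.25, 0.25, 1.25.
v(1.5) = 4/7, v(2.25) = 8/17, v(3.75) = 8/23, v(6) = 0.25, v(6.25) = 8/33, v(7.5) = 4/19.
On each subinterval the trapezoid contributes (Δu_i/2)·[v(u_{i-1}) + v(u_i)].
Sum ≈ 2.02177.

2.02177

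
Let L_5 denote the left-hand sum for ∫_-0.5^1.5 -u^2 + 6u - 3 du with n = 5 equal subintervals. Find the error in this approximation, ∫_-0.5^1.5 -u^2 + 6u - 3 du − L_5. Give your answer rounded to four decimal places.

Exact integral: ∫_-0.5^1.5 f(u) du ≈ -1.166667.
L_5 = -3.22.
Error ≈ -1.166667 − (-3.22) ≈ 2.0533.

2.0533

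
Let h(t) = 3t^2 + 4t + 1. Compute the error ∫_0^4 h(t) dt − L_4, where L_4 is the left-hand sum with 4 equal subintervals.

Exact integral: ∫_0^4 h(t) dt = 100.
L_4 = 70.
Error = 100 − 70 = 30.

30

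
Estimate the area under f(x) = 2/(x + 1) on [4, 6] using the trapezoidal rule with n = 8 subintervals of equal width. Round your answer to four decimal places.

0.6731

Δx = (6 − 4)/8 = 0.25.
f(4) = 0.4, f(4.25) = 8/21, f(4.5) = 4/11, f(4.75) = 8/23, f(5) = 1/3, f(5.25) = 0.32, f(5.5) = 4/13, f(5.75) = 8/27, f(6) = 2/7.
T_8 = (Δx/2)·[f(x_0) + 2f(x_1) + ... + 2f(x_{7}) + f(x_8)].
Sum ≈ 0.6731.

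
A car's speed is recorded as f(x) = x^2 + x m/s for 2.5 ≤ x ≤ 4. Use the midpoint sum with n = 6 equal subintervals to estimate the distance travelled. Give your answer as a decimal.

20.9921875

Δx = (4 − 2.5)/6 = 0.25.
Midpoints: 2.625, 2.875, 3.125, 3.375, 3.625, 3.875.
f(2.625) = 9.515625, f(2.875) = 11.140625, f(3.125) = 12.890625, f(3.375) = 14.765625, f(3.625) = 16.765625, f(3.875) = 18.890625.
Sum = Δx · [f(2.625) + f(2.875) + f(3.125) + ...].
Sum = 20.9921875.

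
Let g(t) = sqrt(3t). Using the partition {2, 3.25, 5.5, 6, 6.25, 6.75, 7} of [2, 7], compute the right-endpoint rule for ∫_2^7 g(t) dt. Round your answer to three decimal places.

Subinterval widths: 1.25, 2.25, 0.5, 0.25, 0.5, 0.25.
Right endpoints: 3.25, 5.5, 6, 6.25, 6.75, 7.
g(3.25) ≈ 3.122, g(5.5) ≈ 4.062, g(6) ≈ 4.243, g(6.25) ≈ 4.330, g(6.75) ≈ 4.500, g(7) ≈ 4.583.
Sum = Σ Δt_i · g(t_i).
Sum ≈ 19.642.

19.642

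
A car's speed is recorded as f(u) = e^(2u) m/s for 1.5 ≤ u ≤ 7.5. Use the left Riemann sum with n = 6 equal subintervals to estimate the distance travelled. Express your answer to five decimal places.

511655.74951

Δu = (7.5 − 1.5)/6 = 1.
Left endpoints: 1.5, 2.5, 3.5, 4.5, 5.5, 6.5.
f(1.5) ≈ 20.08554, f(2.5) ≈ 148.41316, f(3.5) ≈ 1096.63316, f(4.5) ≈ 8103.08393, f(5.5) ≈ 59874.14172, f(6.5) ≈ 442413.39201.
Sum = Δu · [f(1.5) + f(2.5) + f(3.5) + ...].
Sum ≈ 511655.74951.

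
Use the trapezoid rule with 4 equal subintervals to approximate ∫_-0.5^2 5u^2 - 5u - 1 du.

Δu = (2 − (-0.5))/4 = 0.625.
f(-0.5) = 2.75, f(0.125) = -1.546875, f(0.75) = -1.9375, f(1.375) = 1.578125, f(2) = 9.
T_4 = (Δu/2)·[f(u_0) + 2f(u_1) + 2f(u_2) + 2f(u_3) + f(u_4)].
Sum = 2.48046875.

2.48046875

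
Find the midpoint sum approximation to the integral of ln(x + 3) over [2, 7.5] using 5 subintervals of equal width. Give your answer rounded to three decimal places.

Δx = (7.5 − 2)/5 = 1.1.
Midpoints: 2.55, 3.65, 4.75, 5.85, 6.95.
f(2.55) ≈ 1.714, f(3.65) ≈ 1.895, f(4.75) ≈ 2.048, f(5.85) ≈ 2.180, f(6.95) ≈ 2.298.
Sum = Δx · [f(2.55) + f(3.65) + f(4.75) + f(5.85) + f(6.95)].
Sum ≈ 11.148.

11.148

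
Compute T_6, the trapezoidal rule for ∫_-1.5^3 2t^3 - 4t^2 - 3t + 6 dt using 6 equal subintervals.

Δt = (3 − (-1.5))/6 = 0.75.
f(-1.5) = -5.25, f(-0.75) = 5.15625, f(0) = 6, f(0.75) = 2.34375, f(1.5) = -0.75, f(2.25) = 1.78125, f(3) = 15.
T_6 = (Δt/2)·[f(t_0) + 2f(t_1) + ... + 2f(t_{5}) + f(t_6)].
Sum = 14.5546875.

14.5546875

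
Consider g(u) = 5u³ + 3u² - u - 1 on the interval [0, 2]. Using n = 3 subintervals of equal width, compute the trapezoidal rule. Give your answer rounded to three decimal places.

Δu = (2 − 0)/3 = 2/3.
g(0) = -1, g(2/3) = 31/27, g(4/3) = 401/27, g(2) = 49.
T_3 = (Δu/2)·[g(u_0) + 2g(u_1) + 2g(u_2) + g(u_3)].
Sum ≈ 26.667.

26.667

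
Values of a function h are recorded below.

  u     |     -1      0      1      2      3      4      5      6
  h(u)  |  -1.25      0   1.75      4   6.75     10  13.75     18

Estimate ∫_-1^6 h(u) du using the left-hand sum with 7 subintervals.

Δu = 1.
Sum = 1·[(-1.25) + 0 + 1.75 + 4 + 6.75 + 10 + 13.75] = 35.

35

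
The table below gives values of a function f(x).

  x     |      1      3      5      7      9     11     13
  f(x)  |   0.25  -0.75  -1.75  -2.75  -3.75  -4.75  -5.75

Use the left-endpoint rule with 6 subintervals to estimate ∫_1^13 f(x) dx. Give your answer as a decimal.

-27

Δx = 2.
Sum = 2·[0.25 + (-0.75) + (-1.75) + (-2.75) + (-3.75) + (-4.75)] = -27.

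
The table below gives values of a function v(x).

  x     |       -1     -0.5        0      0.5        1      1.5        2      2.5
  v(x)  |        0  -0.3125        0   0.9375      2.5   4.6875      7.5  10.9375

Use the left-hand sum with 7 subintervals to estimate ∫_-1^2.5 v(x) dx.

Δx = 0.5.
Sum = 0.5·[0 + (-0.3125) + 0 + 0.9375 + 2.5 + 4.6875 + 7.5] = 7.65625.

7.65625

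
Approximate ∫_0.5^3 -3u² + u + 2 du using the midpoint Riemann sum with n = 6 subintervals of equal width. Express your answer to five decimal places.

Δu = (3 − 0.5)/6 = 5/12.
Midpoints: 17/24, 1.125, 37/24, 47/24, 2.375, 67/24.
f(17/24) = 1.203125, f(1.125) = -0.671875, f(37/24) = -689/192, f(47/24) = -7.546875, f(2.375) = -12.546875, f(67/24) = -3569/192.
Sum = Δu · [f(17/24) + f(1.125) + f(37/24) + ...].
Sum ≈ -17.39149.

-17.39149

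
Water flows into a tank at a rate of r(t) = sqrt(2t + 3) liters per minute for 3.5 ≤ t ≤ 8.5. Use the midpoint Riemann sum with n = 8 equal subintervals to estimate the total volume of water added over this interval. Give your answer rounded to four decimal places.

19.2748

Δt = (8.5 − 3.5)/8 = 0.625.
Midpoints: 3.8125, 4.4375, 5.0625, 5.6875, 6.3125, 6.9375, 7.5625, 8.1875.
r(3.8125) ≈ 3.2596, r(4.4375) ≈ 3.4460, r(5.0625) ≈ 3.6228, r(5.6875) ≈ 3.7914, r(6.3125) ≈ 3.9528, r(6.9375) ≈ 4.1079, r(7.5625) ≈ 4.2573, r(8.1875) ≈ 4.4017.
Sum = Δt · [r(3.8125) + r(4.4375) + r(5.0625) + ...].
Sum ≈ 19.2748.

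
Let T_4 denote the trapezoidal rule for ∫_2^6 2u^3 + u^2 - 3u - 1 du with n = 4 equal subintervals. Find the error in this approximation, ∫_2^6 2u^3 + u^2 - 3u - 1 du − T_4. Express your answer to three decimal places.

-16.667

Exact integral: ∫_2^6 f(u) du ≈ 657.33333.
T_4 = 674.
Error ≈ 657.33333 − 674 ≈ -16.667.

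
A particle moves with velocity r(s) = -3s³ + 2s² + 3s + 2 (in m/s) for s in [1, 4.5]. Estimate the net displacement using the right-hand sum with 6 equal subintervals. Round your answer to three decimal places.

Δs = (4.5 − 1)/6 = 7/12.
Right endpoints: 19/12, 13/6, 2.75, 10/3, 47/12, 4.5.
r(19/12) = -83/576, r(13/6) = -12.625, r(2.75) = -37.015625, r(10/3) = -692/9, r(47/12) = -26077/192, r(4.5) = -217.375.
Sum = Δs · [r(19/12) + r(13/6) + r(2.75) + ...].
Sum ≈ -279.922.

-279.922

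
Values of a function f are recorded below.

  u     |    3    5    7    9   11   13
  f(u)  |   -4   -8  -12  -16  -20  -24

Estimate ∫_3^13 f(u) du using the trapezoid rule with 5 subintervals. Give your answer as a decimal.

-140

Δu = 2.
T_5 = (2/2)·[(-4) + 2·(-8) + 2·(-12) + 2·(-16) + 2·(-20) + (-24)] = -140.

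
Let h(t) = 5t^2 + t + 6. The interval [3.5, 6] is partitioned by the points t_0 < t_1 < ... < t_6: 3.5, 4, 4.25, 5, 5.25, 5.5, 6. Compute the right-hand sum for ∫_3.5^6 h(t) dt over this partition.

346.09375

Subinterval widths: 0.5, 0.25, 0.75, 0.25, 0.25, 0.5.
Right endpoints: 4, 4.25, 5, 5.25, 5.5, 6.
h(4) = 90, h(4.25) = 100.5625, h(5) = 136, h(5.25) = 149.0625, h(5.5) = 162.75, h(6) = 192.
Sum = Σ Δt_i · h(t_i).
Sum = 346.09375.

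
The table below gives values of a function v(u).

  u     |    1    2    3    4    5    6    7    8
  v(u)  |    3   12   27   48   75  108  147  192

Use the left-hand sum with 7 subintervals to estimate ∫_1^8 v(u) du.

420

Δu = 1.
Sum = 1·[3 + 12 + 27 + 48 + 75 + 108 + 147] = 420.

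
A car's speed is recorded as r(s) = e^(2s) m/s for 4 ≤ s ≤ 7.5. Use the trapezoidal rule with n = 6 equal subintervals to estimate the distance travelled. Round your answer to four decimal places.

Δs = (7.5 − 4)/6 = 7/12.
r(4) ≈ 2980.9580, r(55/12) ≈ 9572.6626, r(31/6) ≈ 30740.4093, r(5.75) ≈ 98715.7710, r(19/3) ≈ 317003.0476, r(83/12) ≈ 1017982.5488, r(7.5) ≈ 3269017.3725.
T_6 = (Δs/2)·[r(s_0) + 2r(s_1) + ... + 2r(s_{5}) + r(s_6)].
Sum ≈ 1814174.6027.

1814174.6027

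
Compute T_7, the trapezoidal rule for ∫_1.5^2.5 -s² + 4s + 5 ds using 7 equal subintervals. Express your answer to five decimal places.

8.91327

Δs = (2.5 − 1.5)/7 = 1/7.
f(1.5) = 8.75, f(23/14) = 1739/196, f(25/14) = 1755/196, f(27/14) = 1763/196, f(29/14) = 1763/196, f(31/14) = 1755/196, f(33/14) = 1739/196, f(2.5) = 8.75.
T_7 = (Δs/2)·[f(s_0) + 2f(s_1) + ... + 2f(s_{6}) + f(s_7)].
Sum ≈ 8.91327.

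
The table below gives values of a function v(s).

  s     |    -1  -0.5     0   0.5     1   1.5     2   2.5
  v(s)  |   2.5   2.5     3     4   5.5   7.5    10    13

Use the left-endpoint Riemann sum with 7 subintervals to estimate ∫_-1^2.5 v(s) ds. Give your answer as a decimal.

17.5

Δs = 0.5.
Sum = 0.5·[2.5 + 2.5 + 3 + 4 + 5.5 + 7.5 + 10] = 17.5.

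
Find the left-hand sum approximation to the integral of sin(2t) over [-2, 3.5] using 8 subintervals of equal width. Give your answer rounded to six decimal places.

Δt = (3.5 − (-2))/8 = 0.6875.
Left endpoints: -2, -1.3125, -0.625, 0.0625, 0.75, 1.4375, 2.125, 2.8125.
f(-2) ≈ 0.756802, f(-1.3125) ≈ -0.493920, f(-0.625) ≈ -0.948985, f(0.0625) ≈ 0.124675, f(0.75) ≈ 0.997495, f(1.4375) ≈ 0.263446, f(2.125) ≈ -0.894989, f(2.8125) ≈ -0.611682.
Sum = Δt · [f(-2) + f(-1.3125) + f(-0.625) + ...].
Sum ≈ -0.554921.

-0.554921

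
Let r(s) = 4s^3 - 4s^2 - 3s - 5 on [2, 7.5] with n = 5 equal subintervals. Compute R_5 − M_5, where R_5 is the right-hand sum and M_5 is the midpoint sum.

874.67875

R_5 = 3335.64.
M_5 = 2460.96125.
R_5 − M_5 = 874.67875.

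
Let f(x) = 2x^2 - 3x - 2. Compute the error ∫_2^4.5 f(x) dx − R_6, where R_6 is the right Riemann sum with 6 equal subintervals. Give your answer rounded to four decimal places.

Exact integral: ∫_2^4.5 f(x) dx ≈ 26.041667.
R_6 ≈ 31.394676.
Error ≈ 26.041667 − 31.394676 ≈ -5.3530.

-5.3530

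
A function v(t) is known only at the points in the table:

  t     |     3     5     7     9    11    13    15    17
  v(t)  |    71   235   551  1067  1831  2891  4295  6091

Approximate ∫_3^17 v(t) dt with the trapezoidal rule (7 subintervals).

27902

Δt = 2.
T_7 = (2/2)·[71 + 2·235 + 2·551 + 2·1067 + 2·1831 + 2·2891 + 2·4295 + 6091] = 27902.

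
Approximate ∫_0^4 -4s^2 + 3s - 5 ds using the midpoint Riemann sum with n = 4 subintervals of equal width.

Δs = (4 − 0)/4 = 1.
Midpoints: 0.5, 1.5, 2.5, 3.5.
f(0.5) = -4.5, f(1.5) = -9.5, f(2.5) = -22.5, f(3.5) = -43.5.
Sum = Δs · [f(0.5) + f(1.5) + f(2.5) + f(3.5)].
Sum = -80.

-80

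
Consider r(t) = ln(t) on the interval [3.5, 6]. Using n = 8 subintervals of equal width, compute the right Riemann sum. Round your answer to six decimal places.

Δt = (6 − 3.5)/8 = 0.3125.
Right endpoints: 3.8125, 4.125, 4.4375, 4.75, 5.0625, 5.375, 5.6875, 6.
r(3.8125) ≈ 1.338285, r(4.125) ≈ 1.417066, r(4.4375) ≈ 1.490091, r(4.75) ≈ 1.558145, r(5.0625) ≈ 1.621860, r(5.375) ≈ 1.681759, r(5.6875) ≈ 1.738271, r(6) ≈ 1.791759.
Sum = Δt · [r(3.8125) + r(4.125) + r(4.4375) + ...].
Sum ≈ 3.949136.

3.949136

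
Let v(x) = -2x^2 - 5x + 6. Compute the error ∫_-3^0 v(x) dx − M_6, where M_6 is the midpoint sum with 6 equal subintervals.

-0.125

Exact integral: ∫_-3^0 v(x) dx = 22.5.
M_6 = 22.625.
Error = 22.5 − 22.625 = -0.125.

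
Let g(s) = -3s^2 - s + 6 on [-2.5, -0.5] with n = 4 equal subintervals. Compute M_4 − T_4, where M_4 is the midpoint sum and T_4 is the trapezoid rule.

M_4 = -0.375.
T_4 = -0.75.
M_4 − T_4 = 0.375.

0.375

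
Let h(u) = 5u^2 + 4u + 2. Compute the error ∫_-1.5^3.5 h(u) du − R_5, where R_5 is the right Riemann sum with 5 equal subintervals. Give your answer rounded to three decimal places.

Exact integral: ∫_-1.5^3.5 h(u) du ≈ 107.08333.
R_5 = 146.25.
Error ≈ 107.08333 − 146.25 ≈ -39.167.

-39.167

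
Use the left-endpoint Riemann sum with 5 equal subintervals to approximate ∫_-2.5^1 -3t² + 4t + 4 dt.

-24.395

Δt = (1 − (-2.5))/5 = 0.7.
Left endpoints: -2.5, -1.8, -1.1, -0.4, 0.3.
f(-2.5) = -24.75, f(-1.8) = -12.92, f(-1.1) = -4.03, f(-0.4) = 1.92, f(0.3) = 4.93.
Sum = Δt · [f(-2.5) + f(-1.8) + f(-1.1) + f(-0.4) + f(0.3)].
Sum = -24.395.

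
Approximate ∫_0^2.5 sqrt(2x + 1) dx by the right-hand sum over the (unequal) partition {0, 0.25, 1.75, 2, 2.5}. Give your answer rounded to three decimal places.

5.272

Subinterval widths: 0.25, 1.5, 0.25, 0.5.
Right endpoints: 0.25, 1.75, 2, 2.5.
f(0.25) ≈ 1.225, f(1.75) ≈ 2.121, f(2) ≈ 2.236, f(2.5) ≈ 2.449.
Sum = Σ Δx_i · f(x_i).
Sum ≈ 5.272.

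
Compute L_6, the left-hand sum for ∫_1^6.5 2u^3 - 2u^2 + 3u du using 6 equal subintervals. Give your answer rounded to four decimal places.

566.7069

Δu = (6.5 − 1)/6 = 11/12.
Left endpoints: 1, 23/12, 17/6, 3.75, 14/3, 67/12.
f(1) = 3, f(23/12) = 10787/864, f(17/6) = 4097/108, f(3.75) = 88.59375, f(14/3) = 4690/27, f(67/12) = 261367/864.
Sum = Δu · [f(1) + f(23/12) + f(17/6) + ...].
Sum ≈ 566.7069.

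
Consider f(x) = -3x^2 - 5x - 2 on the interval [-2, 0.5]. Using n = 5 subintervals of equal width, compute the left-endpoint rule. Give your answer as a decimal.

Δx = (0.5 − (-2))/5 = 0.5.
Left endpoints: -2, -1.5, -1, -0.5, 0.
f(-2) = -4, f(-1.5) = -1.25, f(-1) = 0, f(-0.5) = -0.25, f(0) = -2.
Sum = Δx · [f(-2) + f(-1.5) + f(-1) + f(-0.5) + f(0)].
Sum = -3.75.

-3.75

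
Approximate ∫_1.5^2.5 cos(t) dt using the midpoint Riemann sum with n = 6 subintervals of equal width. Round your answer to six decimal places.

-0.399485

Δt = (2.5 − 1.5)/6 = 1/6.
Midpoints: 19/12, 1.75, 23/12, 25/12, 2.25, 29/12.
f(19/12) ≈ -0.012537, f(1.75) ≈ -0.178246, f(23/12) ≈ -0.339016, f(25/12) ≈ -0.490390, f(2.25) ≈ -0.628174, f(29/12) ≈ -0.748549.
Sum = Δt · [f(19/12) + f(1.75) + f(23/12) + ...].
Sum ≈ -0.399485.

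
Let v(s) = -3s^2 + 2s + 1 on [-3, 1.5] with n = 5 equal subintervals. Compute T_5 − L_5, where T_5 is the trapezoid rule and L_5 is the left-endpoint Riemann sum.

13.1625

T_5 = -34.4475.
L_5 = -47.61.
T_5 − L_5 = 13.1625.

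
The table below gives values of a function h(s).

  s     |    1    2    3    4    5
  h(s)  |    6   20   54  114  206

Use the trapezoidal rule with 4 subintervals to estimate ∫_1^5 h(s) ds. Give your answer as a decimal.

Δs = 1.
T_4 = (1/2)·[6 + 2·20 + 2·54 + 2·114 + 206] = 294.

294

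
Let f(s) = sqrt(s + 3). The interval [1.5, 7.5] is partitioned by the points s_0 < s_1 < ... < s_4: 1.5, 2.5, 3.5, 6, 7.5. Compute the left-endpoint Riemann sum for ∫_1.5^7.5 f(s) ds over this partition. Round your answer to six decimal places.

Subinterval widths: 1, 1, 2.5, 1.5.
Left endpoints: 1.5, 2.5, 3.5, 6.
f(1.5) ≈ 2.121320, f(2.5) ≈ 2.345208, f(3.5) ≈ 2.549510, f(6) ≈ 3.000000.
Sum = Σ Δs_i · f(s_i).
Sum ≈ 15.340303.

15.340303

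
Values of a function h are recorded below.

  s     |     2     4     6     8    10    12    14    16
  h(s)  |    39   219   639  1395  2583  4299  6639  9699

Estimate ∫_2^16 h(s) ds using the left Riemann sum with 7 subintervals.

Δs = 2.
Sum = 2·[39 + 219 + 639 + 1395 + 2583 + 4299 + 6639] = 31626.

31626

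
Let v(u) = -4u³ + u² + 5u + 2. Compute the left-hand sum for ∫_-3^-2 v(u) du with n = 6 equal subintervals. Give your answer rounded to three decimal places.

67.310

Δu = (-2 − (-3))/6 = 1/6.
Left endpoints: -3, -17/6, -8/3, -2.5, -7/3, -13/6.
v(-3) = 104, v(-17/6) = 9379/108, v(-8/3) = 1934/27, v(-2.5) = 58.25, v(-7/3) = 1258/27, v(-13/6) = 3947/108.
Sum = Δu · [v(-3) + v(-17/6) + v(-8/3) + ...].
Sum ≈ 67.310.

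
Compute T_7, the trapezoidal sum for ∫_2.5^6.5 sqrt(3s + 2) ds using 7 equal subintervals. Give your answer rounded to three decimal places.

Δs = (6.5 − 2.5)/7 = 4/7.
f(2.5) ≈ 3.082, f(43/14) ≈ 3.349, f(51/14) ≈ 3.596, f(59/14) ≈ 3.827, f(67/14) ≈ 4.044, f(75/14) ≈ 4.251, f(83/14) ≈ 4.448, f(6.5) ≈ 4.637.
T_7 = (Δs/2)·[f(s_0) + 2f(s_1) + ... + 2f(s_{6}) + f(s_7)].
Sum ≈ 15.642.

15.642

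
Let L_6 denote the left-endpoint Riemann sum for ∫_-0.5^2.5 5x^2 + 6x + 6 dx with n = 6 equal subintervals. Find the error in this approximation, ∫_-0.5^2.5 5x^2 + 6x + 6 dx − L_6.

11.375

Exact integral: ∫_-0.5^2.5 f(x) dx = 62.25.
L_6 = 50.875.
Error = 62.25 − 50.875 = 11.375.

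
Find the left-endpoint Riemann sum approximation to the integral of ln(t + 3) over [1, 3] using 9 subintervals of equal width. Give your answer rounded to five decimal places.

3.15998

Δt = (3 − 1)/9 = 2/9.
Left endpoints: 1, 11/9, 13/9, 5/3, 17/9, 19/9, 7/3, 23/9, 25/9.
f(1) ≈ 1.38629, f(11/9) ≈ 1.44036, f(13/9) ≈ 1.49165, f(5/3) ≈ 1.54045, f(17/9) ≈ 1.58697, f(19/9) ≈ 1.63142, f(7/3) ≈ 1.67398, f(23/9) ≈ 1.71480, f(25/9) ≈ 1.75402.
Sum = Δt · [f(1) + f(11/9) + f(13/9) + ...].
Sum ≈ 3.15998.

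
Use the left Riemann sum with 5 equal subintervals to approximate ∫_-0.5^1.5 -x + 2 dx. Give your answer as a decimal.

3.4

Δx = (1.5 − (-0.5))/5 = 0.4.
Left endpoints: -0.5, -0.1, 0.3, 0.7, 1.1.
f(-0.5) = 2.5, f(-0.1) = 2.1, f(0.3) = 1.7, f(0.7) = 1.3, f(1.1) = 0.9.
Sum = Δx · [f(-0.5) + f(-0.1) + f(0.3) + f(0.7) + f(1.1)].
Sum = 3.4.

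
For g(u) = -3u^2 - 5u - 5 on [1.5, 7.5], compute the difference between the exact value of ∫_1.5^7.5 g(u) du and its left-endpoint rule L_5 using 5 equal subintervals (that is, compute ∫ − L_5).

Exact integral: ∫_1.5^7.5 g(u) du = -583.5.
L_5 = -472.62.
Error = -583.5 − (-472.62) = -110.88.

-110.88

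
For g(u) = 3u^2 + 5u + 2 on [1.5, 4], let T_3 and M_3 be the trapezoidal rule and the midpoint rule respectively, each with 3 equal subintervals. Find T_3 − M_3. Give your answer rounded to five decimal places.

T_3 ≈ 100.8680556.
M_3 ≈ 99.5659722.
T_3 − M_3 ≈ 1.30208.

1.30208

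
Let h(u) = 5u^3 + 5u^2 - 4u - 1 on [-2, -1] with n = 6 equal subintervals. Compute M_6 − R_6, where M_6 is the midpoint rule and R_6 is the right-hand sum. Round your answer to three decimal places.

M_6 ≈ -2.04282.
R_6 ≈ -0.83102.
M_6 − R_6 ≈ -1.212.

-1.212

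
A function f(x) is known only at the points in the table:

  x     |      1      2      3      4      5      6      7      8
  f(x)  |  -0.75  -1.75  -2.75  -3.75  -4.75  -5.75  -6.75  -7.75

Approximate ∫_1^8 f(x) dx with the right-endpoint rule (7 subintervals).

-33.25

Δx = 1.
Sum = 1·[(-1.75) + (-2.75) + (-3.75) + (-4.75) + (-5.75) + (-6.75) + (-7.75)] = -33.25.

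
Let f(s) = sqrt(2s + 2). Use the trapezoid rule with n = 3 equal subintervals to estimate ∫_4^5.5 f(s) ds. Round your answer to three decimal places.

5.082

Δs = (5.5 − 4)/3 = 0.5.
f(4) ≈ 3.162, f(4.5) ≈ 3.317, f(5) ≈ 3.464, f(5.5) ≈ 3.606.
T_3 = (Δs/2)·[f(s_0) + 2f(s_1) + 2f(s_2) + f(s_3)].
Sum ≈ 5.082.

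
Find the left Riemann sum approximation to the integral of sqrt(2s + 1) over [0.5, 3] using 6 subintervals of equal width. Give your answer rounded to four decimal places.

Δs = (3 − 0.5)/6 = 5/12.
Left endpoints: 0.5, 11/12, 4/3, 1.75, 13/6, 31/12.
f(0.5) ≈ 1.4142, f(11/12) ≈ 1.6833, f(4/3) ≈ 1.9149, f(1.75) ≈ 2.1213, f(13/6) ≈ 2.3094, f(31/12) ≈ 2.4833.
Sum = Δs · [f(0.5) + f(11/12) + f(4/3) + ...].
Sum ≈ 4.9693.

4.9693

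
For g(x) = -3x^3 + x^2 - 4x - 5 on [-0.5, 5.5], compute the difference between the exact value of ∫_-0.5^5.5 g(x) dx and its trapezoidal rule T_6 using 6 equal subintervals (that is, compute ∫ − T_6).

Exact integral: ∫_-0.5^5.5 g(x) dx = -720.75.
T_6 = -742.25.
Error = -720.75 − (-742.25) = 21.5.

21.5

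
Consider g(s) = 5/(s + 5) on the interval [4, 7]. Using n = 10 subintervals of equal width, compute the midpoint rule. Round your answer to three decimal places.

Δs = (7 − 4)/10 = 0.3.
Midpoints: 4.15, 4.45, 4.75, 5.05, 5.35, 5.65, 5.95, 6.25, 6.55, 6.85.
g(4.15) = 100/183, g(4.45) = 100/189, g(4.75) = 20/39, g(5.05) = 100/201, g(5.35) = 100/207, g(5.65) = 100/213, g(5.95) = 100/219, g(6.25) = 4/9, g(6.55) = 100/231, g(6.85) = 100/237.
Sum = Δs · [g(4.15) + g(4.45) + g(4.75) + ...].
Sum ≈ 1.438.

1.438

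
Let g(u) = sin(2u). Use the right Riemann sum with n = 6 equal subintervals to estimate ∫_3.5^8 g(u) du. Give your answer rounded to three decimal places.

Δu = (8 − 3.5)/6 = 0.75.
Right endpoints: 4.25, 5, 5.75, 6.5, 7.25, 8.
g(4.25) ≈ 0.798, g(5) ≈ -0.544, g(5.75) ≈ -0.875, g(6.5) ≈ 0.420, g(7.25) ≈ 0.935, g(8) ≈ -0.288.
Sum = Δu · [g(4.25) + g(5) + g(5.75) + ...].
Sum ≈ 0.335.

0.335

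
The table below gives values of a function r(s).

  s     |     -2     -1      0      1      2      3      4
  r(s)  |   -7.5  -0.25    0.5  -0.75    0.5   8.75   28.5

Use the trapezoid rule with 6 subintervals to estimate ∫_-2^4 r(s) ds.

19.25

Δs = 1.
T_6 = (1/2)·[(-7.5) + 2·(-0.25) + 2·0.5 + 2·(-0.75) + 2·0.5 + 2·8.75 + 28.5] = 19.25.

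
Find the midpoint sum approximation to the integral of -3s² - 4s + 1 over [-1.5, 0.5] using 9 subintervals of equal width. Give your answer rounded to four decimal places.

2.5247

Δs = (0.5 − (-1.5))/9 = 2/9.
Midpoints: -25/18, -7/6, -17/18, -13/18, -0.5, -5/18, -1/18, 1/6, 7/18.
f(-25/18) = 83/108, f(-7/6) = 19/12, f(-17/18) = 227/108, f(-13/18) = 251/108, f(-0.5) = 2.25, f(-5/18) = 203/108, f(-1/18) = 131/108, f(1/6) = 0.25, f(7/18) = -109/108.
Sum = Δs · [f(-25/18) + f(-7/6) + f(-17/18) + ...].
Sum ≈ 2.5247.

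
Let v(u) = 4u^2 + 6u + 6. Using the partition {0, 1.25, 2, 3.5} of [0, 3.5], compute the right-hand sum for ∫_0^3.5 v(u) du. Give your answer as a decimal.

164.1875

Subinterval widths: 1.25, 0.75, 1.5.
Right endpoints: 1.25, 2, 3.5.
v(1.25) = 19.75, v(2) = 34, v(3.5) = 76.
Sum = Σ Δu_i · v(u_i).
Sum = 164.1875.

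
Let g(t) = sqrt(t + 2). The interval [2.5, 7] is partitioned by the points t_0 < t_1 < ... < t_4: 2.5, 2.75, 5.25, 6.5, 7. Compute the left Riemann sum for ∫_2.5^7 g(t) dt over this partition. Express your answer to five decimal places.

Subinterval widths: 0.25, 2.5, 1.25, 0.5.
Left endpoints: 2.5, 2.75, 5.25, 6.5.
g(2.5) ≈ 2.12132, g(2.75) ≈ 2.17945, g(5.25) ≈ 2.69258, g(6.5) ≈ 2.91548.
Sum = Σ Δt_i · g(t_i).
Sum ≈ 10.80242.

10.80242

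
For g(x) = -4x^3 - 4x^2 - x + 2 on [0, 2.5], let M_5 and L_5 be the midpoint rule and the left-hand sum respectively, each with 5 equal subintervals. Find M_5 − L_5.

-19.53125

M_5 = -57.03125.
L_5 = -37.5.
M_5 − L_5 = -19.53125.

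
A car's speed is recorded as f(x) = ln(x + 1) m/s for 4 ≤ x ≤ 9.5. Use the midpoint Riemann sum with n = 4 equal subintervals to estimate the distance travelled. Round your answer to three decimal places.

11.150

Δx = (9.5 − 4)/4 = 1.375.
Midpoints: 4.6875, 6.0625, 7.4375, 8.8125.
f(4.6875) ≈ 1.738, f(6.0625) ≈ 1.955, f(7.4375) ≈ 2.133, f(8.8125) ≈ 2.284.
Sum = Δx · [f(4.6875) + f(6.0625) + f(7.4375) + f(8.8125)].
Sum ≈ 11.150.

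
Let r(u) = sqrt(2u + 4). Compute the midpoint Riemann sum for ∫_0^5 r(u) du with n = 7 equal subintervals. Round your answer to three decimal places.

Δu = (5 − 0)/7 = 5/7.
Midpoints: 5/14, 15/14, 25/14, 2.5, 45/14, 55/14, 65/14.
r(5/14) ≈ 2.171, r(15/14) ≈ 2.478, r(25/14) ≈ 2.752, r(2.5) ≈ 3.000, r(45/14) ≈ 3.229, r(55/14) ≈ 3.443, r(65/14) ≈ 3.645.
Sum = Δu · [r(5/14) + r(15/14) + r(25/14) + ...].
Sum ≈ 14.799.

14.799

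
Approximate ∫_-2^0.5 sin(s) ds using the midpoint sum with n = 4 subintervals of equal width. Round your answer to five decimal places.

-1.31503

Δs = (0.5 − (-2))/4 = 0.625.
Midpoints: -1.6875, -1.0625, -0.4375, 0.1875.
f(-1.6875) ≈ -0.99320, f(-1.0625) ≈ -0.87357, f(-0.4375) ≈ -0.42368, f(0.1875) ≈ 0.18640.
Sum = Δs · [f(-1.6875) + f(-1.0625) + f(-0.4375) + f(0.1875)].
Sum ≈ -1.31503.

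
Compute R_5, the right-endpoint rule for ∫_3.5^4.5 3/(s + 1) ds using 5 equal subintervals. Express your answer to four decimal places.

Δs = (4.5 − 3.5)/5 = 0.2.
Right endpoints: 3.7, 3.9, 4.1, 4.3, 4.5.
f(3.7) = 30/47, f(3.9) = 30/49, f(4.1) = 10/17, f(4.3) = 30/53, f(4.5) = 6/11.
Sum = Δs · [f(3.7) + f(3.9) + f(4.1) + f(4.3) + f(4.5)].
Sum ≈ 0.5901.

0.5901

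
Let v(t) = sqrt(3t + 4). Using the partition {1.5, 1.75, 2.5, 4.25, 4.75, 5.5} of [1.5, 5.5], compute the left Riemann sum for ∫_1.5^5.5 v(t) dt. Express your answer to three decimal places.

Subinterval widths: 0.25, 0.75, 1.75, 0.5, 0.75.
Left endpoints: 1.5, 1.75, 2.5, 4.25, 4.75.
v(1.5) ≈ 2.915, v(1.75) ≈ 3.041, v(2.5) ≈ 3.391, v(4.25) ≈ 4.093, v(4.75) ≈ 4.272.
Sum = Σ Δt_i · v(t_i).
Sum ≈ 14.195.

14.195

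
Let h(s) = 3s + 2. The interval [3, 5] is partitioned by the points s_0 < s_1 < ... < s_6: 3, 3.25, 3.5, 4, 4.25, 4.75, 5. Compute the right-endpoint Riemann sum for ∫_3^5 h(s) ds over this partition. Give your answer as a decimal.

29.125

Subinterval widths: 0.25, 0.25, 0.5, 0.25, 0.5, 0.25.
Right endpoints: 3.25, 3.5, 4, 4.25, 4.75, 5.
h(3.25) = 11.75, h(3.5) = 12.5, h(4) = 14, h(4.25) = 14.75, h(4.75) = 16.25, h(5) = 17.
Sum = Σ Δs_i · h(s_i).
Sum = 29.125.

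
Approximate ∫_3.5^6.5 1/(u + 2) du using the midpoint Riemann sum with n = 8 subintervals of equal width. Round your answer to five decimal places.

0.43521

Δu = (6.5 − 3.5)/8 = 0.375.
Midpoints: 3.6875, 4.0625, 4.4375, 4.8125, 5.1875, 5.5625, 5.9375, 6.3125.
f(3.6875) = 16/91, f(4.0625) = 16/97, f(4.4375) = 16/103, f(4.8125) = 16/109, f(5.1875) = 16/115, f(5.5625) = 16/121, f(5.9375) = 16/127, f(6.3125) = 16/133.
Sum = Δu · [f(3.6875) + f(4.0625) + f(4.4375) + ...].
Sum ≈ 0.43521.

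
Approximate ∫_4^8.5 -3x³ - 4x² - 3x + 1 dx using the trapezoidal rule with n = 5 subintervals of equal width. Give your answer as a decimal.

-4573.02375

Δx = (8.5 − 4)/5 = 0.9.
f(4) = -267, f(4.9) = -462.687, f(5.8) = -736.296, f(6.7) = -1100.949, f(7.6) = -1569.768, f(8.5) = -2155.875.
T_5 = (Δx/2)·[f(x_0) + 2f(x_1) + ... + 2f(x_{4}) + f(x_5)].
Sum = -4573.02375.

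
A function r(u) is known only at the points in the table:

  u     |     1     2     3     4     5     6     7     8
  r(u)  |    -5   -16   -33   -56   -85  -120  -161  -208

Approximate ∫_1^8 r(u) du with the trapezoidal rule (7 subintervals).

Δu = 1.
T_7 = (1/2)·[(-5) + 2·(-16) + 2·(-33) + 2·(-56) + 2·(-85) + 2·(-120) + 2·(-161) + (-208)] = -577.5.

-577.5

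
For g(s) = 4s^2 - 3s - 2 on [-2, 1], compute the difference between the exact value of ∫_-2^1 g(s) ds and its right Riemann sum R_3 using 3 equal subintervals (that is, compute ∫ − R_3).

8.5

Exact integral: ∫_-2^1 g(s) ds = 10.5.
R_3 = 2.
Error = 10.5 − 2 = 8.5.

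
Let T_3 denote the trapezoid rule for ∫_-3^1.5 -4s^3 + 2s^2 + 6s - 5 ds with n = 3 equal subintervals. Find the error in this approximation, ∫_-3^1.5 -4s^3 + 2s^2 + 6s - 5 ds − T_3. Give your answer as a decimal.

Exact integral: ∫_-3^1.5 f(s) ds = 53.4375.
T_3 = 72.
Error = 53.4375 − 72 = -18.5625.

-18.5625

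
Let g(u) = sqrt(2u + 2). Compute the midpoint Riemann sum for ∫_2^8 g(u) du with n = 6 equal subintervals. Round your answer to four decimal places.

Δu = (8 − 2)/6 = 1.
Midpoints: 2.5, 3.5, 4.5, 5.5, 6.5, 7.5.
g(2.5) ≈ 2.6458, g(3.5) ≈ 3.0000, g(4.5) ≈ 3.3166, g(5.5) ≈ 3.6056, g(6.5) ≈ 3.8730, g(7.5) ≈ 4.1231.
Sum = Δu · [g(2.5) + g(3.5) + g(4.5) + ...].
Sum ≈ 20.5640.

20.5640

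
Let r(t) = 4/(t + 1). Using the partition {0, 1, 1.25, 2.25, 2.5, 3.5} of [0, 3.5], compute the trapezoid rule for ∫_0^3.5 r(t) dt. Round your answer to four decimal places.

6.2891

Subinterval widths: 1, 0.25, 1, 0.25, 1.
r(0) = 4, r(1) = 2, r(1.25) = 16/9, r(2.25) = 16/13, r(2.5) = 8/7, r(3.5) = 8/9.
On each subinterval the trapezoid contributes (Δt_i/2)·[r(t_{i-1}) + r(t_i)].
Sum ≈ 6.2891.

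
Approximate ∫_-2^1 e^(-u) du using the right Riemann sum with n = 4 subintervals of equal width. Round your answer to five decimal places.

Δu = (1 − (-2))/4 = 0.75.
Right endpoints: -1.25, -0.5, 0.25, 1.
f(-1.25) ≈ 3.49034, f(-0.5) ≈ 1.64872, f(0.25) ≈ 0.77880, f(1) ≈ 0.36788.
Sum = Δu · [f(-1.25) + f(-0.5) + f(0.25) + f(1)].
Sum ≈ 4.71431.

4.71431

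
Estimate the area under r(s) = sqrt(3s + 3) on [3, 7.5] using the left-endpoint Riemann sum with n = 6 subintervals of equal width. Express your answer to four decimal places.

Δs = (7.5 − 3)/6 = 0.75.
Left endpoints: 3, 3.75, 4.5, 5.25, 6, 6.75.
r(3) ≈ 3.4641, r(3.75) ≈ 3.7749, r(4.5) ≈ 4.0620, r(5.25) ≈ 4.3301, r(6) ≈ 4.5826, r(6.75) ≈ 4.8218.
Sum = Δs · [r(3) + r(3.75) + r(4.5) + ...].
Sum ≈ 18.7767.

18.7767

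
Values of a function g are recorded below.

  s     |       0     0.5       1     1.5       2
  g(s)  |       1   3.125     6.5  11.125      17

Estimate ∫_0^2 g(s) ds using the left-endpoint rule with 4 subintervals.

10.875

Δs = 0.5.
Sum = 0.5·[1 + 3.125 + 6.5 + 11.125] = 10.875.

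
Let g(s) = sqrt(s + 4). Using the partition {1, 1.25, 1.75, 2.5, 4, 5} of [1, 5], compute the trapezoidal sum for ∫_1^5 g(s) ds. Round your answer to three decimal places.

10.541

Subinterval widths: 0.25, 0.5, 0.75, 1.5, 1.
g(1) ≈ 2.236, g(1.25) ≈ 2.291, g(1.75) ≈ 2.398, g(2.5) ≈ 2.550, g(4) ≈ 2.828, g(5) ≈ 3.000.
On each subinterval the trapezoid contributes (Δs_i/2)·[g(s_{i-1}) + g(s_i)].
Sum ≈ 10.541.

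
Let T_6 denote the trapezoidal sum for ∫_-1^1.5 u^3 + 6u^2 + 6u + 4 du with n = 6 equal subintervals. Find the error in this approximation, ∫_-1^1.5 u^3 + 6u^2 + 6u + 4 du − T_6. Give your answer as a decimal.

Exact integral: ∫_-1^1.5 f(u) du = 23.515625.
T_6 = 24.00390625.
Error = 23.515625 − 24.00390625 = -0.48828125.

-0.48828125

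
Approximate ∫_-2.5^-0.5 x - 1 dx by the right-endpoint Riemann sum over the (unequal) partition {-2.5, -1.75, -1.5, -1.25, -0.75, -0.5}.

-4.5

Subinterval widths: 0.75, 0.25, 0.25, 0.5, 0.25.
Right endpoints: -1.75, -1.5, -1.25, -0.75, -0.5.
f(-1.75) = -2.75, f(-1.5) = -2.5, f(-1.25) = -2.25, f(-0.75) = -1.75, f(-0.5) = -1.5.
Sum = Σ Δx_i · f(x_i).
Sum = -4.5.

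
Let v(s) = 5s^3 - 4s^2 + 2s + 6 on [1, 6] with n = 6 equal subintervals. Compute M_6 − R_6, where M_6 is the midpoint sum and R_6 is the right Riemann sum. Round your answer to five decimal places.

M_6 ≈ 1383.0497685.
R_6 ≈ 1818.9004630.
M_6 − R_6 ≈ -435.85069.

-435.85069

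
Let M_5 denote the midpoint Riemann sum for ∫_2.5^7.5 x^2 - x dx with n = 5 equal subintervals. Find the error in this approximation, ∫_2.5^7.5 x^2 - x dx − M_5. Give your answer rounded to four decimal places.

Exact integral: ∫_2.5^7.5 f(x) dx ≈ 110.416667.
M_5 = 110.
Error ≈ 110.416667 − 110 ≈ 0.4167.

0.4167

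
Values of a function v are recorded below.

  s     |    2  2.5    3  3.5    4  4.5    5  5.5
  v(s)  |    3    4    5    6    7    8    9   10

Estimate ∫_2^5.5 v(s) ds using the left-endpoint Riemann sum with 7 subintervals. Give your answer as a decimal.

Δs = 0.5.
Sum = 0.5·[3 + 4 + 5 + 6 + 7 + 8 + 9] = 21.

21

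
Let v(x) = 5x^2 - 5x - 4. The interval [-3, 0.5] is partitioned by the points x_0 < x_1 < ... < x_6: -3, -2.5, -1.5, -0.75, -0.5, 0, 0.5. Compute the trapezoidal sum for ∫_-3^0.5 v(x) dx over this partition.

54.59375

Subinterval widths: 0.5, 1, 0.75, 0.25, 0.5, 0.5.
v(-3) = 56, v(-2.5) = 39.75, v(-1.5) = 14.75, v(-0.75) = 2.5625, v(-0.5) = -0.25, v(0) = -4, v(0.5) = -5.25.
On each subinterval the trapezoid contributes (Δx_i/2)·[v(x_{i-1}) + v(x_i)].
Sum = 54.59375.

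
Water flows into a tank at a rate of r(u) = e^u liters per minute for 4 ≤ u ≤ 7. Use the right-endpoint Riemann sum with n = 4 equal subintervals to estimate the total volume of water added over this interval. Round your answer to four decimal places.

1481.1916

Δu = (7 − 4)/4 = 0.75.
Right endpoints: 4.75, 5.5, 6.25, 7.
r(4.75) ≈ 115.5843, r(5.5) ≈ 244.6919, r(6.25) ≈ 518.0128, r(7) ≈ 1096.6332.
Sum = Δu · [r(4.75) + r(5.5) + r(6.25) + r(7)].
Sum ≈ 1481.1916.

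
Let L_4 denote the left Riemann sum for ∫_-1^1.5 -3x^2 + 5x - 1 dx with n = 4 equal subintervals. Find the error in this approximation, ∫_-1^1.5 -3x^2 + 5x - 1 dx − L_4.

3.22265625

Exact integral: ∫_-1^1.5 f(x) dx = -3.75.
L_4 = -6.97265625.
Error = -3.75 − (-6.97265625) = 3.22265625.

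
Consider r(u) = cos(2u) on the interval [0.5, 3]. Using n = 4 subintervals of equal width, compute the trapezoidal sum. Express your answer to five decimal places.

Δu = (3 − 0.5)/4 = 0.625.
r(0.5) ≈ 0.54030, r(1.125) ≈ -0.62817, r(1.75) ≈ -0.93646, r(2.375) ≈ 0.03760, r(3) ≈ 0.96017.
T_4 = (Δu/2)·[r(u_0) + 2r(u_1) + 2r(u_2) + 2r(u_3) + r(u_4)].
Sum ≈ -0.48549.

-0.48549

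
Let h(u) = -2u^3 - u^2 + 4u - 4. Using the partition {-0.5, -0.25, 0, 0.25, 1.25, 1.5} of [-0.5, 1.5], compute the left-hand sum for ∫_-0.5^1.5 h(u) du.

-7.96875

Subinterval widths: 0.25, 0.25, 0.25, 1, 0.25.
Left endpoints: -0.5, -0.25, 0, 0.25, 1.25.
h(-0.5) = -6, h(-0.25) = -5.03125, h(0) = -4, h(0.25) = -3.09375, h(1.25) = -4.46875.
Sum = Σ Δu_i · h(u_i).
Sum = -7.96875.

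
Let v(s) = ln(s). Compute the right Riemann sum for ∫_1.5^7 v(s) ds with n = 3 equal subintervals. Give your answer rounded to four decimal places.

Δs = (7 − 1.5)/3 = 11/6.
Right endpoints: 10/3, 31/6, 7.
v(10/3) ≈ 1.2040, v(31/6) ≈ 1.6422, v(7) ≈ 1.9459.
Sum = Δs · [v(10/3) + v(31/6) + v(7)].
Sum ≈ 8.7855.

8.7855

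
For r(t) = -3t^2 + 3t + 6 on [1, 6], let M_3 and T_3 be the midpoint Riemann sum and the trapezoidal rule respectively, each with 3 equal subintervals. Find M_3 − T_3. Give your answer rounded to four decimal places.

10.4167

M_3 ≈ -129.027778.
T_3 ≈ -139.444444.
M_3 − T_3 ≈ 10.4167.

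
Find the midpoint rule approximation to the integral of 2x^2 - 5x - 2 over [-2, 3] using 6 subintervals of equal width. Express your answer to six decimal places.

Δx = (3 − (-2))/6 = 5/6.
Midpoints: -19/12, -0.75, 1/12, 11/12, 1.75, 31/12.
f(-19/12) = 787/72, f(-0.75) = 2.875, f(1/12) = -173/72, f(11/12) = -353/72, f(1.75) = -4.625, f(31/12) = -113/72.
Sum = Δx · [f(-19/12) + f(-0.75) + f(1/12) + ...].
Sum ≈ 0.254630.

0.254630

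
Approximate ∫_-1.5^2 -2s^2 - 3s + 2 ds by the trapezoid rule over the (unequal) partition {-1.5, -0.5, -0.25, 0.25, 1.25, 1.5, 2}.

-3.96875

Subinterval widths: 1, 0.25, 0.5, 1, 0.25, 0.5.
f(-1.5) = 2, f(-0.5) = 3, f(-0.25) = 2.625, f(0.25) = 1.125, f(1.25) = -4.875, f(1.5) = -7, f(2) = -12.
On each subinterval the trapezoid contributes (Δs_i/2)·[f(s_{i-1}) + f(s_i)].
Sum = -3.96875.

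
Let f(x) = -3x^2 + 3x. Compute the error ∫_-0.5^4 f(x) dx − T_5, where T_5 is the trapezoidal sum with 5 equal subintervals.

1.8225

Exact integral: ∫_-0.5^4 f(x) dx = -40.5.
T_5 = -42.3225.
Error = -40.5 − (-42.3225) = 1.8225.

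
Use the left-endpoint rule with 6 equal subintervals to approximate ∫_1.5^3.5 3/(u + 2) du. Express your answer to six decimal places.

1.409251

Δu = (3.5 − 1.5)/6 = 1/3.
Left endpoints: 1.5, 11/6, 13/6, 2.5, 17/6, 19/6.
f(1.5) = 6/7, f(11/6) = 18/23, f(13/6) = 0.72, f(2.5) = 2/3, f(17/6) = 18/29, f(19/6) = 18/31.
Sum = Δu · [f(1.5) + f(11/6) + f(13/6) + ...].
Sum ≈ 1.409251.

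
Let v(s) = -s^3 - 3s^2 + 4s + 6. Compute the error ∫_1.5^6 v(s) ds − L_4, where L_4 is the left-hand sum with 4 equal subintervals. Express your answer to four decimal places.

Exact integral: ∫_1.5^6 v(s) ds = -440.859375.
L_4 ≈ -287.956055.
Error ≈ -440.859375 − (-287.956055) ≈ -152.9033.

-152.9033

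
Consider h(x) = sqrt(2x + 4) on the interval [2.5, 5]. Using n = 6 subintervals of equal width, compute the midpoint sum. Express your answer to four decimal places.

8.4615

Δx = (5 − 2.5)/6 = 5/12.
Midpoints: 65/24, 3.125, 85/24, 95/24, 4.375, 115/24.
h(65/24) ≈ 3.0687, h(3.125) ≈ 3.2016, h(85/24) ≈ 3.3292, h(95/24) ≈ 3.4521, h(4.375) ≈ 3.5707, h(115/24) ≈ 3.6856.
Sum = Δx · [h(65/24) + h(3.125) + h(85/24) + ...].
Sum ≈ 8.4615.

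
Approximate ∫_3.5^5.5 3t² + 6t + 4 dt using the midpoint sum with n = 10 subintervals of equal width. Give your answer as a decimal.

185.48

Δt = (5.5 − 3.5)/10 = 0.2.
Midpoints: 3.6, 3.8, 4, 4.2, 4.4, 4.6, 4.8, 5, 5.2, 5.4.
f(3.6) = 64.48, f(3.8) = 70.12, f(4) = 76, f(4.2) = 82.12, f(4.4) = 88.48, f(4.6) = 95.08, f(4.8) = 101.92, f(5) = 109, f(5.2) = 116.32, f(5.4) = 123.88.
Sum = Δt · [f(3.6) + f(3.8) + f(4) + ...].
Sum = 185.48.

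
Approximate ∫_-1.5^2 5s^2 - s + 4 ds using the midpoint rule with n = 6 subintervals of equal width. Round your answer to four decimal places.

Δs = (2 − (-1.5))/6 = 7/12.
Midpoints: -29/24, -0.625, -1/24, 13/24, 1.125, 41/24.
f(-29/24) = 7205/576, f(-0.625) = 6.578125, f(-1/24) = 2333/576, f(13/24) = 2837/576, f(1.125) = 9.203125, f(41/24) = 9725/576.
Sum = Δs · [f(-29/24) + f(-0.625) + f(-1/24) + ...].
Sum ≈ 31.5871.

31.5871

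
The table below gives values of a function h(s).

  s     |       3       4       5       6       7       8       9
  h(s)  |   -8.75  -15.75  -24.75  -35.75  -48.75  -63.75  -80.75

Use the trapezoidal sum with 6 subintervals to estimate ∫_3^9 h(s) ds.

-233.5

Δs = 1.
T_6 = (1/2)·[(-8.75) + 2·(-15.75) + 2·(-24.75) + 2·(-35.75) + 2·(-48.75) + 2·(-63.75) + (-80.75)] = -233.5.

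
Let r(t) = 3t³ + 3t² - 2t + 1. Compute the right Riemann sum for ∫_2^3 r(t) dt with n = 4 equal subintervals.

72.765625

Δt = (3 − 2)/4 = 0.25.
Right endpoints: 2.25, 2.5, 2.75, 3.
r(2.25) = 45.859375, r(2.5) = 61.625, r(2.75) = 80.578125, r(3) = 103.
Sum = Δt · [r(2.25) + r(2.5) + r(2.75) + r(3)].
Sum = 72.765625.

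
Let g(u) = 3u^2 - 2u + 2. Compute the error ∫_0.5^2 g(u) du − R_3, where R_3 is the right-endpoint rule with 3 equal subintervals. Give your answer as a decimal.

-2.25

Exact integral: ∫_0.5^2 g(u) du = 7.125.
R_3 = 9.375.
Error = 7.125 − 9.375 = -2.25.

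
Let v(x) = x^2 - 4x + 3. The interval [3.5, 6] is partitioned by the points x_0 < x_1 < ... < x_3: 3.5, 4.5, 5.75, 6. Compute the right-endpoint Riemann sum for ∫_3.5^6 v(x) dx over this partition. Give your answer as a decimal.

25.328125

Subinterval widths: 1, 1.25, 0.25.
Right endpoints: 4.5, 5.75, 6.
v(4.5) = 5.25, v(5.75) = 13.0625, v(6) = 15.
Sum = Σ Δx_i · v(x_i).
Sum = 25.328125.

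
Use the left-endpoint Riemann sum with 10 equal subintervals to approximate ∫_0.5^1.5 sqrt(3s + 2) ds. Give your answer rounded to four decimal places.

2.1934

Δs = (1.5 − 0.5)/10 = 0.1.
Left endpoints: 0.5, 0.6, 0.7, 0.8, 0.9, 1, 1.1, 1.2, 1.3, 1.4.
f(0.5) ≈ 1.8708, f(0.6) ≈ 1.9494, f(0.7) ≈ 2.0248, f(0.8) ≈ 2.0976, f(0.9) ≈ 2.1679, f(1) ≈ 2.2361, f(1.1) ≈ 2.3022, f(1.2) ≈ 2.3664, f(1.3) ≈ 2.4290, f(1.4) ≈ 2.4900.
Sum = Δs · [f(0.5) + f(0.6) + f(0.7) + ...].
Sum ≈ 2.1934.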